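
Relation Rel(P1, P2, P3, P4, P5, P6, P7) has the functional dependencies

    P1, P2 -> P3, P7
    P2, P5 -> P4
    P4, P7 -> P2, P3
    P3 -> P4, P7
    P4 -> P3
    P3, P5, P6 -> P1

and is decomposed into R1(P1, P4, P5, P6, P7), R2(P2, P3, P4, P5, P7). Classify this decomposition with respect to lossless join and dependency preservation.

lossless but not dependency-preserving

Lossless test: (P4, P5, P7)⁺ = {P2, P3, P4, P5, P7}, which contains all of one fragment — lossless.
Dependency preservation: the restricted closure of {P1, P2} across the fragments never reaches {P3, P7}, so P1, P2 → P3, P7 cannot be enforced without a join — not preserved.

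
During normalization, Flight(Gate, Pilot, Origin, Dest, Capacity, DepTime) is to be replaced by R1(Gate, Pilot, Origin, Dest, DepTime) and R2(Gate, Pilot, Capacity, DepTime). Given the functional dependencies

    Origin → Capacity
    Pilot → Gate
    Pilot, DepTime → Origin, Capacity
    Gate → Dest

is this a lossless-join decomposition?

Yes

Common attributes: R1 ∩ R2 = {Gate, Pilot, DepTime}.
Closure of {Gate, Pilot, DepTime}: Pilot, DepTime → Origin, Capacity applies, adding Origin, Capacity; Gate → Dest applies, adding Dest. So (Gate, Pilot, DepTime)⁺ = {Gate, Pilot, Origin, Dest, Capacity, DepTime}.
This closure contains every attribute of R1, so R1 ∩ R2 → R1. The join is lossless.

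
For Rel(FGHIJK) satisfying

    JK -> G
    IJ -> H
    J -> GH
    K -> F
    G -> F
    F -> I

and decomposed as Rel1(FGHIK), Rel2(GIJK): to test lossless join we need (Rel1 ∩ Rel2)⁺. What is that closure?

Rel1 ∩ Rel2 = {GIK}.
K → F applies, adding F
Closure: {FGIK}.

FGIK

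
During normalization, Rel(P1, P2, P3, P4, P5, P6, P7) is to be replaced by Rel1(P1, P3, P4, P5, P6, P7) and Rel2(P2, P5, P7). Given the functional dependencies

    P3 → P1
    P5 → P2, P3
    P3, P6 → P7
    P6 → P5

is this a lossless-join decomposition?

Yes

Common attributes: Rel1 ∩ Rel2 = {P5, P7}.
Closure of {P5, P7}: P5 → P2, P3 applies, adding P2, P3; P3 → P1 applies, adding P1. So (P5, P7)⁺ = {P1, P2, P3, P5, P7}.
This closure contains every attribute of Rel2, so Rel1 ∩ Rel2 → Rel2. The join is lossless.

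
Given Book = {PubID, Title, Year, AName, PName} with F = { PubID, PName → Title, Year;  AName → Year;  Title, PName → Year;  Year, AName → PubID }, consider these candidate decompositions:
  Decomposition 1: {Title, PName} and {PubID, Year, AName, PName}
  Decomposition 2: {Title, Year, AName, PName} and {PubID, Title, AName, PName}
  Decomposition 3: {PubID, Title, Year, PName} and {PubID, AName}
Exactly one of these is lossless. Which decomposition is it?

Decomposition 2

Decomposition 1: common = {PName}, closure = {PName} → lossy.
Decomposition 2: common = {Title, AName, PName}, closure = {PubID, Title, Year, AName, PName} → lossless.
Decomposition 3: common = {PubID}, closure = {PubID} → lossy.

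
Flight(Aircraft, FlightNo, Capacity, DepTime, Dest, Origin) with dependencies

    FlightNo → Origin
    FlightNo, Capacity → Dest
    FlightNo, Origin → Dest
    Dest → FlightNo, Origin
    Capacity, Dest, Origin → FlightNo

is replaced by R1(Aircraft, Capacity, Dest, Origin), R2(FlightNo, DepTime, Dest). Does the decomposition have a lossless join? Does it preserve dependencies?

lossy but dependency-preserving

Lossless test: (Dest)⁺ = {FlightNo, Dest, Origin}, which is a superkey of neither fragment — lossy.
Dependency preservation: FlightNo → Origin; FlightNo, Capacity → Dest; FlightNo, Origin → Dest; Dest → FlightNo, Origin; Capacity, Dest, Origin → FlightNo are not contained in any single fragment, but the restricted closure of each left-hand side across the fragments still reaches the right-hand side; the remaining FDs each lie inside some fragment. All dependencies are preserved.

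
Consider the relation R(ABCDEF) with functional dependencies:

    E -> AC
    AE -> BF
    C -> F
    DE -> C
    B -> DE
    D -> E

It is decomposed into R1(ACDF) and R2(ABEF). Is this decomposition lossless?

Common attributes: R1 ∩ R2 = {AF}.
No dependency enlarges {AF}, so (AF)⁺ = {AF}.
The closure contains neither all of R1 = {ACDF} nor all of R2 = {ABEF}, so the common attributes are not a superkey of either fragment. The join is lossy.

No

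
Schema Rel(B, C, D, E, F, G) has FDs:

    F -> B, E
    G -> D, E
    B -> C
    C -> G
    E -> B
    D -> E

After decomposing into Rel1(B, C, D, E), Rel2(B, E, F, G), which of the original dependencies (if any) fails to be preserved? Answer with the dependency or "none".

none

F → B, E lies within Rel2.
G → D, E: restricted closure across fragments reaches D, E.
B → C lies within Rel1.
C → G: restricted closure across fragments reaches G.
E → B lies within Rel1.
D → E lies within Rel1.
Every dependency is enforceable on the fragments, so the decomposition is dependency-preserving.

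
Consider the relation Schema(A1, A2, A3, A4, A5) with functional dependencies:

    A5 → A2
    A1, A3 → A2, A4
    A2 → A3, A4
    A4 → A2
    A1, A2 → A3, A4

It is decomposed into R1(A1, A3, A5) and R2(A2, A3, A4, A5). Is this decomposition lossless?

Yes

Common attributes: R1 ∩ R2 = {A3, A5}.
Closure of {A3, A5}: A5 → A2 applies, adding A2; A2 → A3, A4 applies, adding A4. So (A3, A5)⁺ = {A2, A3, A4, A5}.
This closure contains every attribute of R2, so R1 ∩ R2 → R2. The join is lossless.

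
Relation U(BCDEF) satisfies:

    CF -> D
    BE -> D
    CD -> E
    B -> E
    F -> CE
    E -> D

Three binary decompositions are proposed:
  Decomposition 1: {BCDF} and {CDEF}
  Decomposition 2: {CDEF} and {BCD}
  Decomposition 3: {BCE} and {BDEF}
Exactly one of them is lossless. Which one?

Decomposition 1

Decomposition 1: common = {CDF}, closure = {CDEF} → lossless.
Decomposition 2: common = {CD}, closure = {CDE} → lossy.
Decomposition 3: common = {BE}, closure = {BDE} → lossy.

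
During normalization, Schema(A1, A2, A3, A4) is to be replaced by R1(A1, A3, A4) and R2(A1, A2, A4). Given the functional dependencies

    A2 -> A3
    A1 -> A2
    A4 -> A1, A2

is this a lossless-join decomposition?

Yes

Common attributes: R1 ∩ R2 = {A1, A4}.
Closure of {A1, A4}: A1 → A2 applies, adding A2; A2 → A3 applies, adding A3. So (A1, A4)⁺ = {A1, A2, A3, A4}.
This closure contains every attribute of R1, so R1 ∩ R2 → R1. The join is lossless.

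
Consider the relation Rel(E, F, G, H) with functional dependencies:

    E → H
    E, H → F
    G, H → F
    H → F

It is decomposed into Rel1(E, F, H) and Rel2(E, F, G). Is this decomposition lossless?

Common attributes: Rel1 ∩ Rel2 = {E, F}.
Closure of {E, F}: E → H applies, adding H. So (E, F)⁺ = {E, F, H}.
This closure contains every attribute of Rel1, so Rel1 ∩ Rel2 → Rel1. The join is lossless.

Yes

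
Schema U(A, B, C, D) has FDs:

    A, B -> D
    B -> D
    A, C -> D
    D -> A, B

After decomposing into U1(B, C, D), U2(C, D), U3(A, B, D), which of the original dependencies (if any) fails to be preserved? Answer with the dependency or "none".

Check A, C → D: no single fragment contains all of {A, C, D}, and the restricted closure of {A, C} across the fragments never reaches {D}.
A, B → D is preserved.
B → D is preserved.
D → A, B is preserved.

A, C -> D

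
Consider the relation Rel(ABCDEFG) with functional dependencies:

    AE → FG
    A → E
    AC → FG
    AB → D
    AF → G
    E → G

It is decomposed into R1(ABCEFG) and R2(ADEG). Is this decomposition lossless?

No

Common attributes: R1 ∩ R2 = {AEG}.
Closure of {AEG}: AE → FG applies, adding F. So (AEG)⁺ = {AEFG}.
The closure contains neither all of R1 = {ABCEFG} nor all of R2 = {ADEG}, so the common attributes are not a superkey of either fragment. The join is lossy.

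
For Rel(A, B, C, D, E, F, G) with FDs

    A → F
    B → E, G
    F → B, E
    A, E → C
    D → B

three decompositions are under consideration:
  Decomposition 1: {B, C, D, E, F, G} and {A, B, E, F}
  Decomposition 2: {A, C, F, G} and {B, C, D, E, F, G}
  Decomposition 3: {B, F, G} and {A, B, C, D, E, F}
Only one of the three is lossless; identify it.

Decomposition 1: common = {B, E, F}, closure = {B, E, F, G} → lossy.
Decomposition 2: common = {C, F, G}, closure = {B, C, E, F, G} → lossy.
Decomposition 3: common = {B, F}, closure = {B, E, F, G} → lossless.

Decomposition 3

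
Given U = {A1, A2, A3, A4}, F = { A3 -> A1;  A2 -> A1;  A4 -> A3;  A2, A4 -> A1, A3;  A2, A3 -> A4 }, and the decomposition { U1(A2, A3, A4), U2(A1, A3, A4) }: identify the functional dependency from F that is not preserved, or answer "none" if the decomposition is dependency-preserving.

Check A2 → A1: no single fragment contains all of {A1, A2}, and the restricted closure of {A2} across the fragments never reaches {A1}.
A3 → A1 is preserved.
A4 → A3 is preserved.
A2, A4 → A1, A3 is preserved.
A2, A3 → A4 is preserved.

A2 -> A1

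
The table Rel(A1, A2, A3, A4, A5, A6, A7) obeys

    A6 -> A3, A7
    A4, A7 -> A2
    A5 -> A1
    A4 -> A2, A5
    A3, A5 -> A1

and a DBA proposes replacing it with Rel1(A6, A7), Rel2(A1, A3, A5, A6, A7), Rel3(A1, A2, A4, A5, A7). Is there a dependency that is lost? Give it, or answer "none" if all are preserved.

none

A6 → A3, A7 lies within Rel2.
A4, A7 → A2 lies within Rel3.
A5 → A1 lies within Rel2.
A4 → A2, A5 lies within Rel3.
A3, A5 → A1 lies within Rel2.
Every dependency is enforceable on the fragments, so the decomposition is dependency-preserving.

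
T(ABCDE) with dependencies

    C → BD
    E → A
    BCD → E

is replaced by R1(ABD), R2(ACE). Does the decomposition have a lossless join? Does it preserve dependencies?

lossy and not dependency-preserving

Lossless test: (A)⁺ = {A}, which is a superkey of neither fragment — lossy.
Dependency preservation: the restricted closure of {C} across the fragments never reaches {BD}, so C → BD cannot be enforced without a join — not preserved.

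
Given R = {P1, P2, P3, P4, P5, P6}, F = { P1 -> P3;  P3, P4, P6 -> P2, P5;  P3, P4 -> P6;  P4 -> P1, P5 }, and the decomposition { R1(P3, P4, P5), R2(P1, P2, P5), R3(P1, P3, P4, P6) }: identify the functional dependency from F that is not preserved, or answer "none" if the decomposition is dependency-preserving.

P3, P4, P6 -> P2, P5

Check P3, P4, P6 → P2, P5: no single fragment contains all of {P2, P3, P4, P5, P6}, and the restricted closure of {P3, P4, P6} across the fragments never reaches {P2, P5}.
P1 → P3 is preserved.
P3, P4 → P6 is preserved.
P4 → P1, P5 is preserved.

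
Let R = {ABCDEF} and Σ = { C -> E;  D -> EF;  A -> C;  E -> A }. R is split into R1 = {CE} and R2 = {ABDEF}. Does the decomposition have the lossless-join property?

Common attributes: R1 ∩ R2 = {E}.
Closure of {E}: E → A applies, adding A; A → C applies, adding C. So (E)⁺ = {ACE}.
This closure contains every attribute of R1, so R1 ∩ R2 → R1. The join is lossless.

Yes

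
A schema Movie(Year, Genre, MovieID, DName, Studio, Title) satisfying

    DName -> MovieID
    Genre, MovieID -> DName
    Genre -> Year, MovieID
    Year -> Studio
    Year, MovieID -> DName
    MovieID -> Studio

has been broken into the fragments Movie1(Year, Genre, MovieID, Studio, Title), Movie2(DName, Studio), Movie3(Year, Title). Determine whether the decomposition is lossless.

Chase test. Columns are Year, Genre, MovieID, DName, Studio, Title; row i has aⱼ where attribute j ∈ Moviei, else bᵢⱼ.
Initial tableau (one row per fragment):
  row 1: a1 a2 a3 b14 a5 a6
  row 2: b21 b22 b23 a4 a5 b26
  row 3: a1 b32 b33 b34 b35 a6
Rows 1 and 3 agree on Year; apply Year→Studio and equate their Studio entries.
No row becomes fully distinguished — the join is lossy.

No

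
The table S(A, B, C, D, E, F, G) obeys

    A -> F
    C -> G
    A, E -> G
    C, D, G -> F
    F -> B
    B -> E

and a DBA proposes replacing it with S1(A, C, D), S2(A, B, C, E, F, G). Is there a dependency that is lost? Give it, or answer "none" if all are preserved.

C, D, G -> F

Check C, D, G → F: no single fragment contains all of {C, D, F, G}, and the restricted closure of {C, D, G} across the fragments never reaches {F}.
A → F is preserved.
C → G is preserved.
A, E → G is preserved.
F → B is preserved.
B → E is preserved.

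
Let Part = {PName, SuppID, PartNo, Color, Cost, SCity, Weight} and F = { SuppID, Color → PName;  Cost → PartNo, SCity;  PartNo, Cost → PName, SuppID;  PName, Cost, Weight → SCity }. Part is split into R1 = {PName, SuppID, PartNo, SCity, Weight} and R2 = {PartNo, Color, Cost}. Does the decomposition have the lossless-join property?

Common attributes: R1 ∩ R2 = {PartNo}.
No dependency enlarges {PartNo}, so (PartNo)⁺ = {PartNo}.
The closure contains neither all of R1 = {PName, SuppID, PartNo, SCity, Weight} nor all of R2 = {PartNo, Color, Cost}, so the common attributes are not a superkey of either fragment. The join is lossy.

No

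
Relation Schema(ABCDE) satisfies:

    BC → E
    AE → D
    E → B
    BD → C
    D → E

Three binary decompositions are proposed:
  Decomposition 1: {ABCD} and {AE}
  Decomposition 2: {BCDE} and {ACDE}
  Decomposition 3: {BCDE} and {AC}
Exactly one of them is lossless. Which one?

Decomposition 1: common = {A}, closure = {A} → lossy.
Decomposition 2: common = {CDE}, closure = {BCDE} → lossless.
Decomposition 3: common = {C}, closure = {C} → lossy.

Decomposition 2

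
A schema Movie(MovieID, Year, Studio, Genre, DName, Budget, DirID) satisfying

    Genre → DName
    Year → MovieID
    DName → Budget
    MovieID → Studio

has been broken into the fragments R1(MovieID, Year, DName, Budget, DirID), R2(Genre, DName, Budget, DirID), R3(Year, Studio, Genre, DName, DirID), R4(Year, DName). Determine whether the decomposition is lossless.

Chase test. Columns are MovieID, Year, Studio, Genre, DName, Budget, DirID; row i has aⱼ where attribute j ∈ Ri, else bᵢⱼ.
Initial tableau (one row per fragment):
  row 1: a1 a2 b13 b14 a5 a6 a7
  row 2: b21 b22 b23 a4 a5 a6 a7
  row 3: b31 a2 a3 a4 a5 b36 a7
  row 4: b41 a2 b43 b44 a5 b46 b47
Rows 1 and 3 agree on Year; apply Year→MovieID and equate their MovieID entries.
Rows 1 and 4 agree on Year; apply Year→MovieID and equate their MovieID entries.
Rows 1 and 3 agree on DName; apply DName→Budget and equate their Budget entries.
Rows 1 and 4 agree on DName; apply DName→Budget and equate their Budget entries.
Rows 1 and 3 agree on MovieID; apply MovieID→Studio and equate their Studio entries.
Rows 1 and 4 agree on MovieID; apply MovieID→Studio and equate their Studio entries.
Row 3 is now all distinguished symbols — the join is lossless.

Yes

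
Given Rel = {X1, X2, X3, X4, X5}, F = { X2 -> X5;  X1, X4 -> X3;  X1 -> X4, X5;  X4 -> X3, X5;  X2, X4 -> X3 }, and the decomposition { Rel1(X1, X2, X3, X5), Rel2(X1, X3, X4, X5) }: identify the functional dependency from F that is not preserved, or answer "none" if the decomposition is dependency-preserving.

X2 → X5 lies within Rel1.
X1, X4 → X3 lies within Rel2.
X1 → X4, X5 lies within Rel2.
X4 → X3, X5 lies within Rel2.
X2, X4 → X3: restricted closure across fragments reaches X3.
Every dependency is enforceable on the fragments, so the decomposition is dependency-preserving.

none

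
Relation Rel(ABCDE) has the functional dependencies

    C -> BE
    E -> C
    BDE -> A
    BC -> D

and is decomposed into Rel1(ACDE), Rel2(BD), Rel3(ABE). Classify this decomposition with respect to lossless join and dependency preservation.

Lossless test (chase): Rows 1 and 3 agree on E; apply E→C and equate their C entries. Rows 1 and 3 agree on C; apply C→BE and equate their BE entries. Rows 1 and 3 agree on BC; apply BC→D and equate their D entries. Row 1 is now all distinguished symbols — the join is lossless.
Dependency preservation: C → BE; BDE → A; BC → D are not contained in any single fragment, but the restricted closure of each left-hand side across the fragments still reaches the right-hand side; the remaining FDs each lie inside some fragment. All dependencies are preserved.

lossless and dependency-preserving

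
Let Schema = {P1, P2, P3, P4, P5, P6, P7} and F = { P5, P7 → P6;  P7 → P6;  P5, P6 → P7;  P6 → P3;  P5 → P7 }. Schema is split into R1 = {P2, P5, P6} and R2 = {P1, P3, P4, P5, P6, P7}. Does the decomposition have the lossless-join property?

No

Common attributes: R1 ∩ R2 = {P5, P6}.
Closure of {P5, P6}: P5, P6 → P7 applies, adding P7; P6 → P3 applies, adding P3. So (P5, P6)⁺ = {P3, P5, P6, P7}.
The closure contains neither all of R1 = {P2, P5, P6} nor all of R2 = {P1, P3, P4, P5, P6, P7}, so the common attributes are not a superkey of either fragment. The join is lossy.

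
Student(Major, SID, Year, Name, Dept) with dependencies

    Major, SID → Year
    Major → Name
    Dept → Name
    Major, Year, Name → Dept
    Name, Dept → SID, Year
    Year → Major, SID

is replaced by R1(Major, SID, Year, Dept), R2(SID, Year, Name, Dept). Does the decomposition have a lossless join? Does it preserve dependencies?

lossless but not dependency-preserving

Lossless test: (SID, Year, Dept)⁺ = {Major, SID, Year, Name, Dept}, which contains all of one fragment — lossless.
Dependency preservation: the restricted closure of {Major} across the fragments never reaches {Name}, so Major → Name cannot be enforced without a join — not preserved.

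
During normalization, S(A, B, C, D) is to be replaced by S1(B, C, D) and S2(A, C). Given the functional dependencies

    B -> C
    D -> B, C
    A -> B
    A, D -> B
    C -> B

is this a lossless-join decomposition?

No

Common attributes: S1 ∩ S2 = {C}.
Closure of {C}: C → B applies, adding B. So (C)⁺ = {B, C}.
The closure contains neither all of S1 = {B, C, D} nor all of S2 = {A, C}, so the common attributes are not a superkey of either fragment. The join is lossy.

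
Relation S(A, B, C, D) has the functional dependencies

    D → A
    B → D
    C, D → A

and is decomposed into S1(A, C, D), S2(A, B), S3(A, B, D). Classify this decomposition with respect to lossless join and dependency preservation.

Lossless test (chase): Rows 2 and 3 agree on B; apply B→D and equate their D entries. No row becomes fully distinguished — the join is lossy.
Dependency preservation: every FD's attributes lie within a single fragment, so each can be enforced locally — preserved.

lossy but dependency-preserving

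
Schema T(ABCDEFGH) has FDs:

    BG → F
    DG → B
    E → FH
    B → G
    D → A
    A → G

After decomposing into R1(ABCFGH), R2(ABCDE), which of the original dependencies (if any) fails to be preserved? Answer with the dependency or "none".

Check E → FH: no single fragment contains all of {EFH}, and the restricted closure of {E} across the fragments never reaches {FH}.
BG → F is preserved.
DG → B is preserved.
B → G is preserved.
D → A is preserved.
A → G is preserved.

E → FH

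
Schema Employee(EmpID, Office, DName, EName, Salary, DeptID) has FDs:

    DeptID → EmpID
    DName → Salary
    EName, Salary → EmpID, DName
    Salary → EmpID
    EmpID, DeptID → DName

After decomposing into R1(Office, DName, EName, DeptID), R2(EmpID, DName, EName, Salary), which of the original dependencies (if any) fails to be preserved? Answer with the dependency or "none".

DeptID → EmpID: restricted closure across fragments reaches EmpID.
DName → Salary lies within R2.
EName, Salary → EmpID, DName lies within R2.
Salary → EmpID lies within R2.
EmpID, DeptID → DName: restricted closure across fragments reaches DName.
Every dependency is enforceable on the fragments, so the decomposition is dependency-preserving.

none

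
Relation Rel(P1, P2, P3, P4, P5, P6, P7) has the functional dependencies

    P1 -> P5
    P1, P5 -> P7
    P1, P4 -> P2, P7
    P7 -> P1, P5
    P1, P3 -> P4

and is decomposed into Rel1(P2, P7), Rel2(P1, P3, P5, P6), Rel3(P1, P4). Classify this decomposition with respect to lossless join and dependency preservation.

Lossless test (chase): Rows 2 and 3 agree on P1; apply P1→P5 and equate their P5 entries. Rows 2 and 3 agree on P1, P5; apply P1, P5→P7 and equate their P7 entries. No row becomes fully distinguished — the join is lossy.
Dependency preservation: the restricted closure of {P1, P5} across the fragments never reaches {P7}, so P1, P5 → P7 cannot be enforced without a join — not preserved.

lossy and not dependency-preserving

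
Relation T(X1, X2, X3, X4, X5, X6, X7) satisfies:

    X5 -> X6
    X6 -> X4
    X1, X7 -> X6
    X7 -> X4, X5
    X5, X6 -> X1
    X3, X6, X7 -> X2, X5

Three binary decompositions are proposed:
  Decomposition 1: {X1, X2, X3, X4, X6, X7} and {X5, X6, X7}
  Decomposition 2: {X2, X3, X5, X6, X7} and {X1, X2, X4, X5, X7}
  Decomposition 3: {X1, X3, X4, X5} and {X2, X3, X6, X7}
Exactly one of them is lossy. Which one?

Decomposition 3

Decomposition 1: common = {X6, X7}, closure = {X1, X4, X5, X6, X7} → lossless.
Decomposition 2: common = {X2, X5, X7}, closure = {X1, X2, X4, X5, X6, X7} → lossless.
Decomposition 3: common = {X3}, closure = {X3} → lossy.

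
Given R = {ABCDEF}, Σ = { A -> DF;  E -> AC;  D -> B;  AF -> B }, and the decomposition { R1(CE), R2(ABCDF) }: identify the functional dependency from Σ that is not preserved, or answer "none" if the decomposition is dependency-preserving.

Check E → AC: no single fragment contains all of {ACE}, and the restricted closure of {E} across the fragments never reaches {AC}.
A → DF is preserved.
D → B is preserved.
AF → B is preserved.

E -> AC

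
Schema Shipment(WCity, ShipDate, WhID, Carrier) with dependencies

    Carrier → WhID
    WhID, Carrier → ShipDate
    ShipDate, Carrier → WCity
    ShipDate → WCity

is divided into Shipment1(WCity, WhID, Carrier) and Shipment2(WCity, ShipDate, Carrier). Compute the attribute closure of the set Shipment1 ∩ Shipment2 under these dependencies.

Shipment1 ∩ Shipment2 = {WCity, Carrier}.
Carrier → WhID applies, adding WhID
WhID, Carrier → ShipDate applies, adding ShipDate
Closure: {WCity, ShipDate, WhID, Carrier}.

WCity, ShipDate, WhID, Carrier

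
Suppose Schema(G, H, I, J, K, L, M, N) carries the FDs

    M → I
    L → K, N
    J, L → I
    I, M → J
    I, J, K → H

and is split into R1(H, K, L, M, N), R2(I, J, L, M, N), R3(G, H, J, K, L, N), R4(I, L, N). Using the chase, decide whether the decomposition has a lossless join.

Chase test. Columns are G, H, I, J, K, L, M, N; row i has aⱼ where attribute j ∈ Ri, else bᵢⱼ.
Initial tableau (one row per fragment):
  row 1: b11 a2 b13 b14 a5 a6 a7 a8
  row 2: b21 b22 a3 a4 b25 a6 a7 a8
  row 3: a1 a2 b33 a4 a5 a6 b37 a8
  row 4: b41 b42 a3 b44 b45 a6 b47 a8
Rows 1 and 2 agree on M; apply M→I and equate their I entries.
Rows 1 and 2 agree on L; apply L→K, N and equate their K, N entries.
Rows 1 and 4 agree on L; apply L→K, N and equate their K, N entries.
Rows 2 and 3 agree on J, L; apply J, L→I and equate their I entries.
Rows 1 and 2 agree on I, M; apply I, M→J and equate their J entries.
Rows 1 and 2 agree on I, J, K; apply I, J, K→H and equate their H entries.
No row becomes fully distinguished — the join is lossy.

No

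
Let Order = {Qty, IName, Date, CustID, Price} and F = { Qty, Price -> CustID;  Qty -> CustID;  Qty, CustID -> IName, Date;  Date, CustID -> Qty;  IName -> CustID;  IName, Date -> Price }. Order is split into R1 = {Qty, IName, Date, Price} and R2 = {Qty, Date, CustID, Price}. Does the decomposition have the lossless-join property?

Yes

Common attributes: R1 ∩ R2 = {Qty, Date, Price}.
Closure of {Qty, Date, Price}: Qty, Price → CustID applies, adding CustID; Qty, CustID → IName, Date applies, adding IName. So (Qty, Date, Price)⁺ = {Qty, IName, Date, CustID, Price}.
This closure contains every attribute of R1, so R1 ∩ R2 → R1. The join is lossless.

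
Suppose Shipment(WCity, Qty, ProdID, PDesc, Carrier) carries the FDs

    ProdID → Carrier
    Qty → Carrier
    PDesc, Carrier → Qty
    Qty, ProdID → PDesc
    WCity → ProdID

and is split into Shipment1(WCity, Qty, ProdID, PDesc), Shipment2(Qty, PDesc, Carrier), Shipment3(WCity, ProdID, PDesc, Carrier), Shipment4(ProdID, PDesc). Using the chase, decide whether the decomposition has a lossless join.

Chase test. Columns are WCity, Qty, ProdID, PDesc, Carrier; row i has aⱼ where attribute j ∈ Shipmenti, else bᵢⱼ.
Initial tableau (one row per fragment):
  row 1: a1 a2 a3 a4 b15
  row 2: b21 a2 b23 a4 a5
  row 3: a1 b32 a3 a4 a5
  row 4: b41 b42 a3 a4 b45
Rows 1 and 3 agree on ProdID; apply ProdID→Carrier and equate their Carrier entries.
Rows 1 and 4 agree on ProdID; apply ProdID→Carrier and equate their Carrier entries.
Rows 1 and 3 agree on PDesc, Carrier; apply PDesc, Carrier→Qty and equate their Qty entries.
Rows 1 and 4 agree on PDesc, Carrier; apply PDesc, Carrier→Qty and equate their Qty entries.
Row 1 is now all distinguished symbols — the join is lossless.

Yes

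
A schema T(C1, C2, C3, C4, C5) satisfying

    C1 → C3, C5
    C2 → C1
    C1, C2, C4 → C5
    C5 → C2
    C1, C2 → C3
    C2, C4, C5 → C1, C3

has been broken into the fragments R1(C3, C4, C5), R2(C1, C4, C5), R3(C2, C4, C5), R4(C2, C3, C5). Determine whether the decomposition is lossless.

Yes

Chase test. Columns are C1, C2, C3, C4, C5; row i has aⱼ where attribute j ∈ Ri, else bᵢⱼ.
Initial tableau (one row per fragment):
  row 1: b11 b12 a3 a4 a5
  row 2: a1 b22 b23 a4 a5
  row 3: b31 a2 b33 a4 a5
  row 4: b41 a2 a3 b44 a5
Rows 3 and 4 agree on C2; apply C2→C1 and equate their C1 entries.
Rows 1 and 2 agree on C5; apply C5→C2 and equate their C2 entries.
Rows 1 and 3 agree on C5; apply C5→C2 and equate their C2 entries.
Rows 3 and 4 agree on C1, C2; apply C1, C2→C3 and equate their C3 entries.
Rows 1 and 2 agree on C2, C4, C5; apply C2, C4, C5→C1, C3 and equate their C1, C3 entries.
Rows 1 and 3 agree on C2, C4, C5; apply C2, C4, C5→C1, C3 and equate their C1, C3 entries.
Row 1 is now all distinguished symbols — the join is lossless.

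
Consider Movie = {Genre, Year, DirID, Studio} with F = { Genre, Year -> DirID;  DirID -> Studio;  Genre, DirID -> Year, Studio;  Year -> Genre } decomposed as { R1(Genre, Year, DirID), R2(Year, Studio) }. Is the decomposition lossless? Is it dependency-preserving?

Lossless test: (Year)⁺ = {Genre, Year, DirID, Studio}, which contains all of one fragment — lossless.
Dependency preservation: the restricted closure of {DirID} across the fragments never reaches {Studio}, so DirID → Studio cannot be enforced without a join — not preserved.

lossless but not dependency-preserving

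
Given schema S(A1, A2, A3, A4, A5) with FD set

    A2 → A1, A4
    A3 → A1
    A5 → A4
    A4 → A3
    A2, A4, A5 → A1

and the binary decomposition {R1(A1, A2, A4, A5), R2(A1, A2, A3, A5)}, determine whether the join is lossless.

Yes

Common attributes: R1 ∩ R2 = {A1, A2, A5}.
Closure of {A1, A2, A5}: A2 → A1, A4 applies, adding A4; A4 → A3 applies, adding A3. So (A1, A2, A5)⁺ = {A1, A2, A3, A4, A5}.
This closure contains every attribute of R1, so R1 ∩ R2 → R1. The join is lossless.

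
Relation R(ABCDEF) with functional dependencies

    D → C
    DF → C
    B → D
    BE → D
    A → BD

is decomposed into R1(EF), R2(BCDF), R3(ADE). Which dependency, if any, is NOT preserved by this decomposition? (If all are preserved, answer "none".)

A → BD

Check A → BD: no single fragment contains all of {ABD}, and the restricted closure of {A} across the fragments never reaches {BD}.
D → C is preserved.
DF → C is preserved.
B → D is preserved.
BE → D is preserved.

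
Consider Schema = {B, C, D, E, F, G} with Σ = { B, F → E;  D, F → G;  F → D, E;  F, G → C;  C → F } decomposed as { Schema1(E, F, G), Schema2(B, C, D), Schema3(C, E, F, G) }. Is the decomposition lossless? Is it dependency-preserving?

lossless and dependency-preserving

Lossless test (chase): Rows 1 and 3 agree on F; apply F→D, E and equate their D, E entries. Rows 1 and 3 agree on F, G; apply F, G→C and equate their C entries. Rows 1 and 2 agree on C; apply C→F and equate their F entries. Rows 1 and 2 agree on F; apply F→D, E and equate their D, E entries. Rows 1 and 2 agree on D, F; apply D, F→G and equate their G entries. Row 2 is now all distinguished symbols — the join is lossless.
Dependency preservation: B, F → E; D, F → G; F → D, E are not contained in any single fragment, but the restricted closure of each left-hand side across the fragments still reaches the right-hand side; the remaining FDs each lie inside some fragment. All dependencies are preserved.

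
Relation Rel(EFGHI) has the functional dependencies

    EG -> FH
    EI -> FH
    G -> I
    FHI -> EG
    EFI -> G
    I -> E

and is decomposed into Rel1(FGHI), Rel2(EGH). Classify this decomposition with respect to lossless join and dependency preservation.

lossless and dependency-preserving

Lossless test: (GH)⁺ = {EFGHI}, which contains all of one fragment — lossless.
Dependency preservation: EG → FH; EI → FH; FHI → EG; EFI → G; I → E are not contained in any single fragment, but the restricted closure of each left-hand side across the fragments still reaches the right-hand side; the remaining FDs each lie inside some fragment. All dependencies are preserved.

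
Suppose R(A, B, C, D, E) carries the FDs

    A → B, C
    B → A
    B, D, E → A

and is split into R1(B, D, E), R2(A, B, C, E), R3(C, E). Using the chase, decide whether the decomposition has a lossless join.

Yes

Chase test. Columns are A, B, C, D, E; row i has aⱼ where attribute j ∈ Ri, else bᵢⱼ.
Initial tableau (one row per fragment):
  row 1: b11 a2 b13 a4 a5
  row 2: a1 a2 a3 b24 a5
  row 3: b31 b32 a3 b34 a5
Rows 1 and 2 agree on B; apply B→A and equate their A entries.
Rows 1 and 2 agree on A; apply A→B, C and equate their B, C entries.
Row 1 is now all distinguished symbols — the join is lossless.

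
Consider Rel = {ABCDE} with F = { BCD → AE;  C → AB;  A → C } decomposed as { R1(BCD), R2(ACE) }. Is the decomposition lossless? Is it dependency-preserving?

Lossless test: (C)⁺ = {ABC}, which is a superkey of neither fragment — lossy.
Dependency preservation: the restricted closure of {BCD} across the fragments never reaches {AE}, so BCD → AE cannot be enforced without a join — not preserved.

lossy and not dependency-preserving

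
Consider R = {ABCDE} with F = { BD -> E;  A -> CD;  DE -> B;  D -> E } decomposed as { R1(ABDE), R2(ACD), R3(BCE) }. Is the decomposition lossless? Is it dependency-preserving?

lossless and dependency-preserving

Lossless test (chase): Rows 1 and 2 agree on A; apply A→CD and equate their CD entries. Rows 1 and 2 agree on D; apply D→E and equate their E entries. Rows 1 and 2 agree on DE; apply DE→B and equate their B entries. Row 1 is now all distinguished symbols — the join is lossless.
Dependency preservation: every FD's attributes lie within a single fragment, so each can be enforced locally — preserved.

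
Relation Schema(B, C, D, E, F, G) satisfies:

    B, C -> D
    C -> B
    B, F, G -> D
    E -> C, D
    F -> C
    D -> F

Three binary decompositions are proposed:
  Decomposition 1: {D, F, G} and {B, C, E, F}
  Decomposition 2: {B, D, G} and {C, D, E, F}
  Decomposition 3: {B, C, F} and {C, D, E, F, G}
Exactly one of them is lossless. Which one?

Decomposition 1: common = {F}, closure = {B, C, D, F} → lossy.
Decomposition 2: common = {D}, closure = {B, C, D, F} → lossy.
Decomposition 3: common = {C, F}, closure = {B, C, D, F} → lossless.

Decomposition 3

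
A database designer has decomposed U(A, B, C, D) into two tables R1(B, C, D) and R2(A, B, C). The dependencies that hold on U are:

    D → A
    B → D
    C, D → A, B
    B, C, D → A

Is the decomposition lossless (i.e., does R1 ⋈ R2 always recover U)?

Common attributes: R1 ∩ R2 = {B, C}.
Closure of {B, C}: B → D applies, adding D; C, D → A, B applies, adding A. So (B, C)⁺ = {A, B, C, D}.
This closure contains every attribute of R1, so R1 ∩ R2 → R1. The join is lossless.

Yes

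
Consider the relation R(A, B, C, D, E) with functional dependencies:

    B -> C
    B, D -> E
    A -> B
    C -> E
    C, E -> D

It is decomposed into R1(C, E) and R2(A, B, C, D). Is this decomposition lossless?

Common attributes: R1 ∩ R2 = {C}.
Closure of {C}: C → E applies, adding E; C, E → D applies, adding D. So (C)⁺ = {C, D, E}.
This closure contains every attribute of R1, so R1 ∩ R2 → R1. The join is lossless.

Yes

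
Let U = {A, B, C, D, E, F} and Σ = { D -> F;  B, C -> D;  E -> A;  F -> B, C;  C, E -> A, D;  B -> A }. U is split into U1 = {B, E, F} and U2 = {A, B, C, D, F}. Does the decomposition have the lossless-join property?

Common attributes: U1 ∩ U2 = {B, F}.
Closure of {B, F}: F → B, C applies, adding C; B → A applies, adding A; B, C → D applies, adding D. So (B, F)⁺ = {A, B, C, D, F}.
This closure contains every attribute of U2, so U1 ∩ U2 → U2. The join is lossless.

Yes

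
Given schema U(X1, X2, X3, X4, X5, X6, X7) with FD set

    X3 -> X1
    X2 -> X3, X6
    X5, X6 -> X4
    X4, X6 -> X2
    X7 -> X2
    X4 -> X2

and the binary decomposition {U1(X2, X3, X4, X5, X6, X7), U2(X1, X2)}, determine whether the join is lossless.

Yes

Common attributes: U1 ∩ U2 = {X2}.
Closure of {X2}: X2 → X3, X6 applies, adding X3, X6; X3 → X1 applies, adding X1. So (X2)⁺ = {X1, X2, X3, X6}.
This closure contains every attribute of U2, so U1 ∩ U2 → U2. The join is lossless.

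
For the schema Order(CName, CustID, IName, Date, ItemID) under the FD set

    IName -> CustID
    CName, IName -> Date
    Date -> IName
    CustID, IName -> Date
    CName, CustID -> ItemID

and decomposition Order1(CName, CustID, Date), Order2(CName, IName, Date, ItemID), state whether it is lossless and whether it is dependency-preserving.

lossless but not dependency-preserving

Lossless test: (CName, Date)⁺ = {CName, CustID, IName, Date, ItemID}, which contains all of one fragment — lossless.
Dependency preservation: the restricted closure of {CName, CustID} across the fragments never reaches {ItemID}, so CName, CustID → ItemID cannot be enforced without a join — not preserved.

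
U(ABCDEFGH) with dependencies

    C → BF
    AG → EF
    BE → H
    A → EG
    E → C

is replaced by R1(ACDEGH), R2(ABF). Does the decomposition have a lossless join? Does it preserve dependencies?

Lossless test: (A)⁺ = {ABCEFGH}, which contains all of one fragment — lossless.
Dependency preservation: the restricted closure of {C} across the fragments never reaches {BF}, so C → BF cannot be enforced without a join — not preserved.

lossless but not dependency-preserving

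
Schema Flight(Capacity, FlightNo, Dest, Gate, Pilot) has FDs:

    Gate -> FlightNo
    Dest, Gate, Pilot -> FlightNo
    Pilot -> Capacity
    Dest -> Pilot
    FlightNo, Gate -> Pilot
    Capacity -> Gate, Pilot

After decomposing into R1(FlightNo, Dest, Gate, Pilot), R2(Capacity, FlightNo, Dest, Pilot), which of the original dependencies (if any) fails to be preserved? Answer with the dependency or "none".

Gate → FlightNo lies within R1.
Dest, Gate, Pilot → FlightNo lies within R1.
Pilot → Capacity lies within R2.
Dest → Pilot lies within R1.
FlightNo, Gate → Pilot lies within R1.
Capacity → Gate, Pilot: restricted closure across fragments reaches Gate, Pilot.
Every dependency is enforceable on the fragments, so the decomposition is dependency-preserving.

none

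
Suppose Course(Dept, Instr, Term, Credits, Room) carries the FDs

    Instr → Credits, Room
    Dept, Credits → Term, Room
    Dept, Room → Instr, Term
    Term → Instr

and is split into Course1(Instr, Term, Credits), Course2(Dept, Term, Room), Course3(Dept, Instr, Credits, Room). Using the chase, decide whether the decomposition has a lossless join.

Chase test. Columns are Dept, Instr, Term, Credits, Room; row i has aⱼ where attribute j ∈ Coursei, else bᵢⱼ.
Initial tableau (one row per fragment):
  row 1: b11 a2 a3 a4 b15
  row 2: a1 b22 a3 b24 a5
  row 3: a1 a2 b33 a4 a5
Rows 1 and 3 agree on Instr; apply Instr→Credits, Room and equate their Credits, Room entries.
Rows 2 and 3 agree on Dept, Room; apply Dept, Room→Instr, Term and equate their Instr, Term entries.
Rows 1 and 2 agree on Instr; apply Instr→Credits, Room and equate their Credits, Room entries.
Row 2 is now all distinguished symbols — the join is lossless.

Yes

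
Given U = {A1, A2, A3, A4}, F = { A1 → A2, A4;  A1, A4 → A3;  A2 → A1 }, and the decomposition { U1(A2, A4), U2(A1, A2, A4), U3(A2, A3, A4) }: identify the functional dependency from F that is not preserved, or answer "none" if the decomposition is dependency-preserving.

A1 → A2, A4 lies within U2.
A1, A4 → A3: restricted closure across fragments reaches A3.
A2 → A1 lies within U2.
Every dependency is enforceable on the fragments, so the decomposition is dependency-preserving.

none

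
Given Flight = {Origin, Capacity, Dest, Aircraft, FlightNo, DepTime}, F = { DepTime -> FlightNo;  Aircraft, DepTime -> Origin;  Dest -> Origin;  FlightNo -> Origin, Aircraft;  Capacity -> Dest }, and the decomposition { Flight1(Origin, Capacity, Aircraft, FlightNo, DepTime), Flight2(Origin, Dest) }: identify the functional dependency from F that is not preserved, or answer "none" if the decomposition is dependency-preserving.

Check Capacity → Dest: no single fragment contains all of {Capacity, Dest}, and the restricted closure of {Capacity} across the fragments never reaches {Dest}.
DepTime → FlightNo is preserved.
Aircraft, DepTime → Origin is preserved.
Dest → Origin is preserved.
FlightNo → Origin, Aircraft is preserved.

Capacity -> Dest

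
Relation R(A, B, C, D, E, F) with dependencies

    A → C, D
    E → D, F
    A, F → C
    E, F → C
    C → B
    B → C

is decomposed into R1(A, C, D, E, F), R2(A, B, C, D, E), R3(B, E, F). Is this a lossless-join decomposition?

Chase test. Columns are A, B, C, D, E, F; row i has aⱼ where attribute j ∈ Ri, else bᵢⱼ.
Initial tableau (one row per fragment):
  row 1: a1 b12 a3 a4 a5 a6
  row 2: a1 a2 a3 a4 a5 b26
  row 3: b31 a2 b33 b34 a5 a6
Rows 1 and 2 agree on E; apply E→D, F and equate their D, F entries.
Rows 1 and 3 agree on E; apply E→D, F and equate their D, F entries.
Rows 1 and 3 agree on E, F; apply E, F→C and equate their C entries.
Rows 1 and 2 agree on C; apply C→B and equate their B entries.
Row 1 is now all distinguished symbols — the join is lossless.

Yes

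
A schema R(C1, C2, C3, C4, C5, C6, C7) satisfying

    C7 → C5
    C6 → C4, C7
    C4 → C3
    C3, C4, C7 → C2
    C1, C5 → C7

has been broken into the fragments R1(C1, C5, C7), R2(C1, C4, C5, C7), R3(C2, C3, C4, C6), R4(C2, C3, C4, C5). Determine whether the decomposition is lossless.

Chase test. Columns are C1, C2, C3, C4, C5, C6, C7; row i has aⱼ where attribute j ∈ Ri, else bᵢⱼ.
Initial tableau (one row per fragment):
  row 1: a1 b12 b13 b14 a5 b16 a7
  row 2: a1 b22 b23 a4 a5 b26 a7
  row 3: b31 a2 a3 a4 b35 a6 b37
  row 4: b41 a2 a3 a4 a5 b46 b47
Rows 2 and 3 agree on C4; apply C4→C3 and equate their C3 entries.
No row becomes fully distinguished — the join is lossy.

No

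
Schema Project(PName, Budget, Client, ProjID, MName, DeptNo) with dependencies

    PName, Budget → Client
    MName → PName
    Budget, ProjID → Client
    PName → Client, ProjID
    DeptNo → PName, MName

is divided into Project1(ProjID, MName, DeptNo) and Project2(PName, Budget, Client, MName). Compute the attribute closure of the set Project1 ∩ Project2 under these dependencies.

PName, Client, ProjID, MName

Project1 ∩ Project2 = {MName}.
MName → PName applies, adding PName
PName → Client, ProjID applies, adding Client, ProjID
Closure: {PName, Client, ProjID, MName}.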